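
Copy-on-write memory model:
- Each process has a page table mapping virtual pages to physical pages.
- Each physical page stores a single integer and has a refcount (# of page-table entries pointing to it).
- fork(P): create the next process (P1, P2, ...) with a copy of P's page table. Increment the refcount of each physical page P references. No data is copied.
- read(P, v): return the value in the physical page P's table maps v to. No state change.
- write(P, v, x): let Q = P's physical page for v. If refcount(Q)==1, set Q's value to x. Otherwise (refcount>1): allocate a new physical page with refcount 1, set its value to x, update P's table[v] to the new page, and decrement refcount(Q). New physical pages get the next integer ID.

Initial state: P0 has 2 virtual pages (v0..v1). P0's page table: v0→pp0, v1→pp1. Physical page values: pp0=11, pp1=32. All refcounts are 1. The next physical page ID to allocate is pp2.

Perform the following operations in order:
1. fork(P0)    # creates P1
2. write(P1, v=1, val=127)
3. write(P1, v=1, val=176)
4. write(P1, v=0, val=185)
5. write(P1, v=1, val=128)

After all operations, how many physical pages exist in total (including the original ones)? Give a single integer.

Op 1: fork(P0) -> P1. 2 ppages; refcounts: pp0:2 pp1:2
Op 2: write(P1, v1, 127). refcount(pp1)=2>1 -> COPY to pp2. 3 ppages; refcounts: pp0:2 pp1:1 pp2:1
Op 3: write(P1, v1, 176). refcount(pp2)=1 -> write in place. 3 ppages; refcounts: pp0:2 pp1:1 pp2:1
Op 4: write(P1, v0, 185). refcount(pp0)=2>1 -> COPY to pp3. 4 ppages; refcounts: pp0:1 pp1:1 pp2:1 pp3:1
Op 5: write(P1, v1, 128). refcount(pp2)=1 -> write in place. 4 ppages; refcounts: pp0:1 pp1:1 pp2:1 pp3:1

Answer: 4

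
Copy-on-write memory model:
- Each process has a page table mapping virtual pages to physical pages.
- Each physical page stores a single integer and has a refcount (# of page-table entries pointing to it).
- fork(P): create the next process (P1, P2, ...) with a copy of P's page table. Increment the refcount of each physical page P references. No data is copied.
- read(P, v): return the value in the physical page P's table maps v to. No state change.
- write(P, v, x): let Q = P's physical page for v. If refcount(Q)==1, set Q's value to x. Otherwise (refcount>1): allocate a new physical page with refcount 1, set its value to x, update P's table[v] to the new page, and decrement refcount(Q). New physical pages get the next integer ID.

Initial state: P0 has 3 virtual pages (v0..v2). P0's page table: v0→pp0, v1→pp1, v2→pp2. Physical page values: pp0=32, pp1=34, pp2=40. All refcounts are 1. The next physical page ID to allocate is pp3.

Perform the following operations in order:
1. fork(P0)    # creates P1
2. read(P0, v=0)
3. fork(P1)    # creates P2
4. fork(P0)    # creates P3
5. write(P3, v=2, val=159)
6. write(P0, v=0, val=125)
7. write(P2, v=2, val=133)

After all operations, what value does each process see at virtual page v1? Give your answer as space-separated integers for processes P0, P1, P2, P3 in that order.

Answer: 34 34 34 34

Derivation:
Op 1: fork(P0) -> P1. 3 ppages; refcounts: pp0:2 pp1:2 pp2:2
Op 2: read(P0, v0) -> 32. No state change.
Op 3: fork(P1) -> P2. 3 ppages; refcounts: pp0:3 pp1:3 pp2:3
Op 4: fork(P0) -> P3. 3 ppages; refcounts: pp0:4 pp1:4 pp2:4
Op 5: write(P3, v2, 159). refcount(pp2)=4>1 -> COPY to pp3. 4 ppages; refcounts: pp0:4 pp1:4 pp2:3 pp3:1
Op 6: write(P0, v0, 125). refcount(pp0)=4>1 -> COPY to pp4. 5 ppages; refcounts: pp0:3 pp1:4 pp2:3 pp3:1 pp4:1
Op 7: write(P2, v2, 133). refcount(pp2)=3>1 -> COPY to pp5. 6 ppages; refcounts: pp0:3 pp1:4 pp2:2 pp3:1 pp4:1 pp5:1
P0: v1 -> pp1 = 34
P1: v1 -> pp1 = 34
P2: v1 -> pp1 = 34
P3: v1 -> pp1 = 34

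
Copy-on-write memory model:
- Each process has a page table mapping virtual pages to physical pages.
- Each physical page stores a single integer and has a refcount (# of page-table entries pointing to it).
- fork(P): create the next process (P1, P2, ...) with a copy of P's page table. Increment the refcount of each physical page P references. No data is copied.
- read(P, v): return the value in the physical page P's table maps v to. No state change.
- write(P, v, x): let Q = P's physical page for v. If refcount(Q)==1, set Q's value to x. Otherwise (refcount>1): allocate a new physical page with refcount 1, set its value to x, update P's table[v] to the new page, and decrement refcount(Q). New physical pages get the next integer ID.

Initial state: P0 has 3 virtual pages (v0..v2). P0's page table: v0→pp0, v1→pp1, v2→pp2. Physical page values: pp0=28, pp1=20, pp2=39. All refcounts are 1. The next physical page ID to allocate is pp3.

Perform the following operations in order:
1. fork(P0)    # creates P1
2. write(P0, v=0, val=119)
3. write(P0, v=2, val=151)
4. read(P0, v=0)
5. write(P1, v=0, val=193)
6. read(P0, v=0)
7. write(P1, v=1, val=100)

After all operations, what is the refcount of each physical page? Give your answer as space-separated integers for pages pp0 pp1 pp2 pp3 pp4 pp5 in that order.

Op 1: fork(P0) -> P1. 3 ppages; refcounts: pp0:2 pp1:2 pp2:2
Op 2: write(P0, v0, 119). refcount(pp0)=2>1 -> COPY to pp3. 4 ppages; refcounts: pp0:1 pp1:2 pp2:2 pp3:1
Op 3: write(P0, v2, 151). refcount(pp2)=2>1 -> COPY to pp4. 5 ppages; refcounts: pp0:1 pp1:2 pp2:1 pp3:1 pp4:1
Op 4: read(P0, v0) -> 119. No state change.
Op 5: write(P1, v0, 193). refcount(pp0)=1 -> write in place. 5 ppages; refcounts: pp0:1 pp1:2 pp2:1 pp3:1 pp4:1
Op 6: read(P0, v0) -> 119. No state change.
Op 7: write(P1, v1, 100). refcount(pp1)=2>1 -> COPY to pp5. 6 ppages; refcounts: pp0:1 pp1:1 pp2:1 pp3:1 pp4:1 pp5:1

Answer: 1 1 1 1 1 1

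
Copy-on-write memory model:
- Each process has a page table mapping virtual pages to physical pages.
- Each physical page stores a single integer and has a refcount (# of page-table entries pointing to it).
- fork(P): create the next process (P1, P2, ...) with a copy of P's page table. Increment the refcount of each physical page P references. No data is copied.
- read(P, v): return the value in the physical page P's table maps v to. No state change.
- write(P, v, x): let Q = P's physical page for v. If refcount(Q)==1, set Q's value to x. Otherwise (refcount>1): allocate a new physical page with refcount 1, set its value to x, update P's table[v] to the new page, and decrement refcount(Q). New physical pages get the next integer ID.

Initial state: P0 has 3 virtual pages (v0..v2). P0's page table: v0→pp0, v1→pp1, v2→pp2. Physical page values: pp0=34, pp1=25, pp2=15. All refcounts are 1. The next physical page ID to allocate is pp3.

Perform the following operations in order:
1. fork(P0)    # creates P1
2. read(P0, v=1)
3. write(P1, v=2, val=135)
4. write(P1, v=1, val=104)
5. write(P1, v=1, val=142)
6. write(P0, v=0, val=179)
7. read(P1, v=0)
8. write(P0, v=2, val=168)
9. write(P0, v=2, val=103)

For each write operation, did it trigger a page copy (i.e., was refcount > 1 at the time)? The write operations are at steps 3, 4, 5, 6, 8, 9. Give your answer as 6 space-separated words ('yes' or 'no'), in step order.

Op 1: fork(P0) -> P1. 3 ppages; refcounts: pp0:2 pp1:2 pp2:2
Op 2: read(P0, v1) -> 25. No state change.
Op 3: write(P1, v2, 135). refcount(pp2)=2>1 -> COPY to pp3. 4 ppages; refcounts: pp0:2 pp1:2 pp2:1 pp3:1
Op 4: write(P1, v1, 104). refcount(pp1)=2>1 -> COPY to pp4. 5 ppages; refcounts: pp0:2 pp1:1 pp2:1 pp3:1 pp4:1
Op 5: write(P1, v1, 142). refcount(pp4)=1 -> write in place. 5 ppages; refcounts: pp0:2 pp1:1 pp2:1 pp3:1 pp4:1
Op 6: write(P0, v0, 179). refcount(pp0)=2>1 -> COPY to pp5. 6 ppages; refcounts: pp0:1 pp1:1 pp2:1 pp3:1 pp4:1 pp5:1
Op 7: read(P1, v0) -> 34. No state change.
Op 8: write(P0, v2, 168). refcount(pp2)=1 -> write in place. 6 ppages; refcounts: pp0:1 pp1:1 pp2:1 pp3:1 pp4:1 pp5:1
Op 9: write(P0, v2, 103). refcount(pp2)=1 -> write in place. 6 ppages; refcounts: pp0:1 pp1:1 pp2:1 pp3:1 pp4:1 pp5:1

yes yes no yes no no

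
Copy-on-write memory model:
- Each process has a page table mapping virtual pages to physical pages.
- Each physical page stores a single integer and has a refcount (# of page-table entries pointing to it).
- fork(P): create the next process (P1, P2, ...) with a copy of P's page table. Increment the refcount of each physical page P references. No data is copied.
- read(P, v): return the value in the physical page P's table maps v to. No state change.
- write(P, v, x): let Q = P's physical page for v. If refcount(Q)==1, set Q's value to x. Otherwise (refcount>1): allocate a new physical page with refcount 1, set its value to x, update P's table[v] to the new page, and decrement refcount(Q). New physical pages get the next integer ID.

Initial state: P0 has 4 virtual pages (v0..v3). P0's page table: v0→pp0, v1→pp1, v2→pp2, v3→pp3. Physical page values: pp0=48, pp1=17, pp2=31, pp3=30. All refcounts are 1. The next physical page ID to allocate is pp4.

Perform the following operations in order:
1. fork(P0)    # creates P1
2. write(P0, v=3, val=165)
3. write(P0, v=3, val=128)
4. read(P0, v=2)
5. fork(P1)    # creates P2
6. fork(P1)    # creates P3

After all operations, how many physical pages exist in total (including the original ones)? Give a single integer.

Op 1: fork(P0) -> P1. 4 ppages; refcounts: pp0:2 pp1:2 pp2:2 pp3:2
Op 2: write(P0, v3, 165). refcount(pp3)=2>1 -> COPY to pp4. 5 ppages; refcounts: pp0:2 pp1:2 pp2:2 pp3:1 pp4:1
Op 3: write(P0, v3, 128). refcount(pp4)=1 -> write in place. 5 ppages; refcounts: pp0:2 pp1:2 pp2:2 pp3:1 pp4:1
Op 4: read(P0, v2) -> 31. No state change.
Op 5: fork(P1) -> P2. 5 ppages; refcounts: pp0:3 pp1:3 pp2:3 pp3:2 pp4:1
Op 6: fork(P1) -> P3. 5 ppages; refcounts: pp0:4 pp1:4 pp2:4 pp3:3 pp4:1

Answer: 5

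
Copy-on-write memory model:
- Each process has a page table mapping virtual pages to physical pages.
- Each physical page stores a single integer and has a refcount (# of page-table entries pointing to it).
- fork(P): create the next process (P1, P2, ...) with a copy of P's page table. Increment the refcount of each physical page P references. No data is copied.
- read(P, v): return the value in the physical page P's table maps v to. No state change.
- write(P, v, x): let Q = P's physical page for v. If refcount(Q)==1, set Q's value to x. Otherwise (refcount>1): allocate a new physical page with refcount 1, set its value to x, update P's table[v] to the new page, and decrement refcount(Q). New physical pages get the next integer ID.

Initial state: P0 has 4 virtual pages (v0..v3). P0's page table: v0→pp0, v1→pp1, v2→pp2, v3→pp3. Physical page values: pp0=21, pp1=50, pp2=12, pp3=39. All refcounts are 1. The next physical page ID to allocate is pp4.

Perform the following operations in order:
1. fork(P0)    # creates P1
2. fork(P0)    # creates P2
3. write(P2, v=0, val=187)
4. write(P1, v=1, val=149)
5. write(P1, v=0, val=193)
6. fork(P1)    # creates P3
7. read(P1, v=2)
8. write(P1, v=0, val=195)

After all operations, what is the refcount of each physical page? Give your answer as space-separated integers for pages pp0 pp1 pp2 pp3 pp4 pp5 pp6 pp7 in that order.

Answer: 1 2 4 4 1 2 1 1

Derivation:
Op 1: fork(P0) -> P1. 4 ppages; refcounts: pp0:2 pp1:2 pp2:2 pp3:2
Op 2: fork(P0) -> P2. 4 ppages; refcounts: pp0:3 pp1:3 pp2:3 pp3:3
Op 3: write(P2, v0, 187). refcount(pp0)=3>1 -> COPY to pp4. 5 ppages; refcounts: pp0:2 pp1:3 pp2:3 pp3:3 pp4:1
Op 4: write(P1, v1, 149). refcount(pp1)=3>1 -> COPY to pp5. 6 ppages; refcounts: pp0:2 pp1:2 pp2:3 pp3:3 pp4:1 pp5:1
Op 5: write(P1, v0, 193). refcount(pp0)=2>1 -> COPY to pp6. 7 ppages; refcounts: pp0:1 pp1:2 pp2:3 pp3:3 pp4:1 pp5:1 pp6:1
Op 6: fork(P1) -> P3. 7 ppages; refcounts: pp0:1 pp1:2 pp2:4 pp3:4 pp4:1 pp5:2 pp6:2
Op 7: read(P1, v2) -> 12. No state change.
Op 8: write(P1, v0, 195). refcount(pp6)=2>1 -> COPY to pp7. 8 ppages; refcounts: pp0:1 pp1:2 pp2:4 pp3:4 pp4:1 pp5:2 pp6:1 pp7:1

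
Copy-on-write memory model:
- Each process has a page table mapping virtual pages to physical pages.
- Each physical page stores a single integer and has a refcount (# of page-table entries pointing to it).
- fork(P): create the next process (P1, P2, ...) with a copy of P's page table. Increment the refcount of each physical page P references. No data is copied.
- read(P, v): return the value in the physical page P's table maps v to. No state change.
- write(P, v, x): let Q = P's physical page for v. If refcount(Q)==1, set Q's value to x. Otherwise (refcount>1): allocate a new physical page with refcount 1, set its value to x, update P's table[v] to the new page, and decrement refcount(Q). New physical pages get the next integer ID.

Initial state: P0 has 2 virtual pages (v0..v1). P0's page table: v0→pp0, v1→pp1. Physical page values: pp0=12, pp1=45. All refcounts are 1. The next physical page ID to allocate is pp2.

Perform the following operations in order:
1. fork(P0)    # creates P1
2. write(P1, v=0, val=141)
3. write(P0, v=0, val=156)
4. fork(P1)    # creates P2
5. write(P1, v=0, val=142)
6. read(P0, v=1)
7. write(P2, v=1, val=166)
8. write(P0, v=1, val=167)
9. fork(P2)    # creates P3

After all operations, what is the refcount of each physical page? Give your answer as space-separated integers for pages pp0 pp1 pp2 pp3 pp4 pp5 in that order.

Answer: 1 1 2 1 2 1

Derivation:
Op 1: fork(P0) -> P1. 2 ppages; refcounts: pp0:2 pp1:2
Op 2: write(P1, v0, 141). refcount(pp0)=2>1 -> COPY to pp2. 3 ppages; refcounts: pp0:1 pp1:2 pp2:1
Op 3: write(P0, v0, 156). refcount(pp0)=1 -> write in place. 3 ppages; refcounts: pp0:1 pp1:2 pp2:1
Op 4: fork(P1) -> P2. 3 ppages; refcounts: pp0:1 pp1:3 pp2:2
Op 5: write(P1, v0, 142). refcount(pp2)=2>1 -> COPY to pp3. 4 ppages; refcounts: pp0:1 pp1:3 pp2:1 pp3:1
Op 6: read(P0, v1) -> 45. No state change.
Op 7: write(P2, v1, 166). refcount(pp1)=3>1 -> COPY to pp4. 5 ppages; refcounts: pp0:1 pp1:2 pp2:1 pp3:1 pp4:1
Op 8: write(P0, v1, 167). refcount(pp1)=2>1 -> COPY to pp5. 6 ppages; refcounts: pp0:1 pp1:1 pp2:1 pp3:1 pp4:1 pp5:1
Op 9: fork(P2) -> P3. 6 ppages; refcounts: pp0:1 pp1:1 pp2:2 pp3:1 pp4:2 pp5:1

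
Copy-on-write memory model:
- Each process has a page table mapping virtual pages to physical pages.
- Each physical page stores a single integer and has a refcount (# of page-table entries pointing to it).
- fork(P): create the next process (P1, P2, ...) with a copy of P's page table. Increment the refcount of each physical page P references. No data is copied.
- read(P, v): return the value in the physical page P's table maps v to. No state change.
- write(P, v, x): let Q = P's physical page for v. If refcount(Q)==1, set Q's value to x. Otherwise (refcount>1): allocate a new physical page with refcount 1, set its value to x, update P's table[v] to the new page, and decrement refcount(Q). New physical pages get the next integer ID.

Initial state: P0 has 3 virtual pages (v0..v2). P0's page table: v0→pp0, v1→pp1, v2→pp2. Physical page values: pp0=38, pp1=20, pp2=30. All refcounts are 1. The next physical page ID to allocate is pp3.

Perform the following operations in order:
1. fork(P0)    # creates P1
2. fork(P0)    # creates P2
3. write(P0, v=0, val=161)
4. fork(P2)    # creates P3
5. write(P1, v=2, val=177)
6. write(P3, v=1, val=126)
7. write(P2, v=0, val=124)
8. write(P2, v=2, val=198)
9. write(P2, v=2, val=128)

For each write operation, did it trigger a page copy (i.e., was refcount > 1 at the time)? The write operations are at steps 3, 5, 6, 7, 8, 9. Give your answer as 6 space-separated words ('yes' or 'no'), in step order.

Op 1: fork(P0) -> P1. 3 ppages; refcounts: pp0:2 pp1:2 pp2:2
Op 2: fork(P0) -> P2. 3 ppages; refcounts: pp0:3 pp1:3 pp2:3
Op 3: write(P0, v0, 161). refcount(pp0)=3>1 -> COPY to pp3. 4 ppages; refcounts: pp0:2 pp1:3 pp2:3 pp3:1
Op 4: fork(P2) -> P3. 4 ppages; refcounts: pp0:3 pp1:4 pp2:4 pp3:1
Op 5: write(P1, v2, 177). refcount(pp2)=4>1 -> COPY to pp4. 5 ppages; refcounts: pp0:3 pp1:4 pp2:3 pp3:1 pp4:1
Op 6: write(P3, v1, 126). refcount(pp1)=4>1 -> COPY to pp5. 6 ppages; refcounts: pp0:3 pp1:3 pp2:3 pp3:1 pp4:1 pp5:1
Op 7: write(P2, v0, 124). refcount(pp0)=3>1 -> COPY to pp6. 7 ppages; refcounts: pp0:2 pp1:3 pp2:3 pp3:1 pp4:1 pp5:1 pp6:1
Op 8: write(P2, v2, 198). refcount(pp2)=3>1 -> COPY to pp7. 8 ppages; refcounts: pp0:2 pp1:3 pp2:2 pp3:1 pp4:1 pp5:1 pp6:1 pp7:1
Op 9: write(P2, v2, 128). refcount(pp7)=1 -> write in place. 8 ppages; refcounts: pp0:2 pp1:3 pp2:2 pp3:1 pp4:1 pp5:1 pp6:1 pp7:1

yes yes yes yes yes no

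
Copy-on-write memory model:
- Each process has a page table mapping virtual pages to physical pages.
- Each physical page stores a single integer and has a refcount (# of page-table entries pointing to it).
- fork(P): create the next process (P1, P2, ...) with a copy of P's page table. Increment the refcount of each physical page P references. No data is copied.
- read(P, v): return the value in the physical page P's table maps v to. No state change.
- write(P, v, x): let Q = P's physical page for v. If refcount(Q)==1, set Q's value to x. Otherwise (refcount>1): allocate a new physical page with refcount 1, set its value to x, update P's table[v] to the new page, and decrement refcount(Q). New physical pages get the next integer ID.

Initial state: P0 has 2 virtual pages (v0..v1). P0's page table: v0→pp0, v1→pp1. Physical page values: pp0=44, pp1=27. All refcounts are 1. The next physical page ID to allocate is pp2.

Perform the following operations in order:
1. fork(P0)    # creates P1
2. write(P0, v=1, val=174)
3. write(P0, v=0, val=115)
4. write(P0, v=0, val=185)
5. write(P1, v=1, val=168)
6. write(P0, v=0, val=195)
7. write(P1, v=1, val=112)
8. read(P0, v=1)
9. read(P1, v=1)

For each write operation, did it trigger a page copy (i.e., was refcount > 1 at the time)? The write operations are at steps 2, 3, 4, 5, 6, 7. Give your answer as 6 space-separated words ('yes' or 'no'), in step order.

Op 1: fork(P0) -> P1. 2 ppages; refcounts: pp0:2 pp1:2
Op 2: write(P0, v1, 174). refcount(pp1)=2>1 -> COPY to pp2. 3 ppages; refcounts: pp0:2 pp1:1 pp2:1
Op 3: write(P0, v0, 115). refcount(pp0)=2>1 -> COPY to pp3. 4 ppages; refcounts: pp0:1 pp1:1 pp2:1 pp3:1
Op 4: write(P0, v0, 185). refcount(pp3)=1 -> write in place. 4 ppages; refcounts: pp0:1 pp1:1 pp2:1 pp3:1
Op 5: write(P1, v1, 168). refcount(pp1)=1 -> write in place. 4 ppages; refcounts: pp0:1 pp1:1 pp2:1 pp3:1
Op 6: write(P0, v0, 195). refcount(pp3)=1 -> write in place. 4 ppages; refcounts: pp0:1 pp1:1 pp2:1 pp3:1
Op 7: write(P1, v1, 112). refcount(pp1)=1 -> write in place. 4 ppages; refcounts: pp0:1 pp1:1 pp2:1 pp3:1
Op 8: read(P0, v1) -> 174. No state change.
Op 9: read(P1, v1) -> 112. No state change.

yes yes no no no no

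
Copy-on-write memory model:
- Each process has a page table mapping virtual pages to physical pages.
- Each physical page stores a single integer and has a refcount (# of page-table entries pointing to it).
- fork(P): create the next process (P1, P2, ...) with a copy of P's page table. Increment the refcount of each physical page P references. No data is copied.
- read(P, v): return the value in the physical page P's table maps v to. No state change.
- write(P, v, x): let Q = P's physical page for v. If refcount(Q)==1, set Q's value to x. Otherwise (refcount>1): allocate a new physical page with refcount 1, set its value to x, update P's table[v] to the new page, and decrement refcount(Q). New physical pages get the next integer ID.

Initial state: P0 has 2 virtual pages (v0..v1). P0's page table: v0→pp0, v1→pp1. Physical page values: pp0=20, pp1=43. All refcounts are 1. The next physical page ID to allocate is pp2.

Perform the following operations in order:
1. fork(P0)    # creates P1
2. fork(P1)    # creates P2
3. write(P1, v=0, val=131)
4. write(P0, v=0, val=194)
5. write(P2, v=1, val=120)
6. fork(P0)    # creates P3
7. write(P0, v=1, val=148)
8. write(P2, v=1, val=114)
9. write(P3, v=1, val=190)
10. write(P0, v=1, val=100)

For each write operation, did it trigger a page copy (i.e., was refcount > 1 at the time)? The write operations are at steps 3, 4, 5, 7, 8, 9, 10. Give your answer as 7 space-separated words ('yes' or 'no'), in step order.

Op 1: fork(P0) -> P1. 2 ppages; refcounts: pp0:2 pp1:2
Op 2: fork(P1) -> P2. 2 ppages; refcounts: pp0:3 pp1:3
Op 3: write(P1, v0, 131). refcount(pp0)=3>1 -> COPY to pp2. 3 ppages; refcounts: pp0:2 pp1:3 pp2:1
Op 4: write(P0, v0, 194). refcount(pp0)=2>1 -> COPY to pp3. 4 ppages; refcounts: pp0:1 pp1:3 pp2:1 pp3:1
Op 5: write(P2, v1, 120). refcount(pp1)=3>1 -> COPY to pp4. 5 ppages; refcounts: pp0:1 pp1:2 pp2:1 pp3:1 pp4:1
Op 6: fork(P0) -> P3. 5 ppages; refcounts: pp0:1 pp1:3 pp2:1 pp3:2 pp4:1
Op 7: write(P0, v1, 148). refcount(pp1)=3>1 -> COPY to pp5. 6 ppages; refcounts: pp0:1 pp1:2 pp2:1 pp3:2 pp4:1 pp5:1
Op 8: write(P2, v1, 114). refcount(pp4)=1 -> write in place. 6 ppages; refcounts: pp0:1 pp1:2 pp2:1 pp3:2 pp4:1 pp5:1
Op 9: write(P3, v1, 190). refcount(pp1)=2>1 -> COPY to pp6. 7 ppages; refcounts: pp0:1 pp1:1 pp2:1 pp3:2 pp4:1 pp5:1 pp6:1
Op 10: write(P0, v1, 100). refcount(pp5)=1 -> write in place. 7 ppages; refcounts: pp0:1 pp1:1 pp2:1 pp3:2 pp4:1 pp5:1 pp6:1

yes yes yes yes no yes no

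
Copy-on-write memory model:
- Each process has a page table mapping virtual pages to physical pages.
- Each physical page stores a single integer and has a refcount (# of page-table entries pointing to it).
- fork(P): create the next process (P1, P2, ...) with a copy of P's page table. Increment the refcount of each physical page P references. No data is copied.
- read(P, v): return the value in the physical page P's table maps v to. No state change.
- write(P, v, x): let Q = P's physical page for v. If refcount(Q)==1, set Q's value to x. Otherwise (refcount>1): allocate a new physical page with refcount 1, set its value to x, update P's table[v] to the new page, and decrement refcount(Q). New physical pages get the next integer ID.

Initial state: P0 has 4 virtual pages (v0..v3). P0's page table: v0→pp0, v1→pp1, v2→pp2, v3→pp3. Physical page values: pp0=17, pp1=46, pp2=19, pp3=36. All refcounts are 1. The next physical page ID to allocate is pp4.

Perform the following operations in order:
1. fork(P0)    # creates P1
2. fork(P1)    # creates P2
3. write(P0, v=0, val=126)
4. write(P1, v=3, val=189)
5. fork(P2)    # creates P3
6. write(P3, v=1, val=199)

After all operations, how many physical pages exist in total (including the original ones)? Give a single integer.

Op 1: fork(P0) -> P1. 4 ppages; refcounts: pp0:2 pp1:2 pp2:2 pp3:2
Op 2: fork(P1) -> P2. 4 ppages; refcounts: pp0:3 pp1:3 pp2:3 pp3:3
Op 3: write(P0, v0, 126). refcount(pp0)=3>1 -> COPY to pp4. 5 ppages; refcounts: pp0:2 pp1:3 pp2:3 pp3:3 pp4:1
Op 4: write(P1, v3, 189). refcount(pp3)=3>1 -> COPY to pp5. 6 ppages; refcounts: pp0:2 pp1:3 pp2:3 pp3:2 pp4:1 pp5:1
Op 5: fork(P2) -> P3. 6 ppages; refcounts: pp0:3 pp1:4 pp2:4 pp3:3 pp4:1 pp5:1
Op 6: write(P3, v1, 199). refcount(pp1)=4>1 -> COPY to pp6. 7 ppages; refcounts: pp0:3 pp1:3 pp2:4 pp3:3 pp4:1 pp5:1 pp6:1

Answer: 7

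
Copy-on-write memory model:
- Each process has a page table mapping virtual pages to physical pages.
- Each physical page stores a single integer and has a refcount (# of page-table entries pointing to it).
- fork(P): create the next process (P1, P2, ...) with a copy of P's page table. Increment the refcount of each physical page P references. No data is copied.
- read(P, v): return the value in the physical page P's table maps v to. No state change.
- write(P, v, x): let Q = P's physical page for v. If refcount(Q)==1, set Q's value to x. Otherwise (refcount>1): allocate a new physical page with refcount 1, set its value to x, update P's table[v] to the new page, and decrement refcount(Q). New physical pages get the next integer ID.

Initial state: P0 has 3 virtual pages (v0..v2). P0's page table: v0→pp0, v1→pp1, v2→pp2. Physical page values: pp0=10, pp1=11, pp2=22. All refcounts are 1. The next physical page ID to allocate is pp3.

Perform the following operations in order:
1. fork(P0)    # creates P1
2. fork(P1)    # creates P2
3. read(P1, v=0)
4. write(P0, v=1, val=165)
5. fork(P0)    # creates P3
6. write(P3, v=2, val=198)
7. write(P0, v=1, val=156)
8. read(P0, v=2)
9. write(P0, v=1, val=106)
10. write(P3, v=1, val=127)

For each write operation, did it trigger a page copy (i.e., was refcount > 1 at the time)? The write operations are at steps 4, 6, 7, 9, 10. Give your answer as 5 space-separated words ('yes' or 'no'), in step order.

Op 1: fork(P0) -> P1. 3 ppages; refcounts: pp0:2 pp1:2 pp2:2
Op 2: fork(P1) -> P2. 3 ppages; refcounts: pp0:3 pp1:3 pp2:3
Op 3: read(P1, v0) -> 10. No state change.
Op 4: write(P0, v1, 165). refcount(pp1)=3>1 -> COPY to pp3. 4 ppages; refcounts: pp0:3 pp1:2 pp2:3 pp3:1
Op 5: fork(P0) -> P3. 4 ppages; refcounts: pp0:4 pp1:2 pp2:4 pp3:2
Op 6: write(P3, v2, 198). refcount(pp2)=4>1 -> COPY to pp4. 5 ppages; refcounts: pp0:4 pp1:2 pp2:3 pp3:2 pp4:1
Op 7: write(P0, v1, 156). refcount(pp3)=2>1 -> COPY to pp5. 6 ppages; refcounts: pp0:4 pp1:2 pp2:3 pp3:1 pp4:1 pp5:1
Op 8: read(P0, v2) -> 22. No state change.
Op 9: write(P0, v1, 106). refcount(pp5)=1 -> write in place. 6 ppages; refcounts: pp0:4 pp1:2 pp2:3 pp3:1 pp4:1 pp5:1
Op 10: write(P3, v1, 127). refcount(pp3)=1 -> write in place. 6 ppages; refcounts: pp0:4 pp1:2 pp2:3 pp3:1 pp4:1 pp5:1

yes yes yes no no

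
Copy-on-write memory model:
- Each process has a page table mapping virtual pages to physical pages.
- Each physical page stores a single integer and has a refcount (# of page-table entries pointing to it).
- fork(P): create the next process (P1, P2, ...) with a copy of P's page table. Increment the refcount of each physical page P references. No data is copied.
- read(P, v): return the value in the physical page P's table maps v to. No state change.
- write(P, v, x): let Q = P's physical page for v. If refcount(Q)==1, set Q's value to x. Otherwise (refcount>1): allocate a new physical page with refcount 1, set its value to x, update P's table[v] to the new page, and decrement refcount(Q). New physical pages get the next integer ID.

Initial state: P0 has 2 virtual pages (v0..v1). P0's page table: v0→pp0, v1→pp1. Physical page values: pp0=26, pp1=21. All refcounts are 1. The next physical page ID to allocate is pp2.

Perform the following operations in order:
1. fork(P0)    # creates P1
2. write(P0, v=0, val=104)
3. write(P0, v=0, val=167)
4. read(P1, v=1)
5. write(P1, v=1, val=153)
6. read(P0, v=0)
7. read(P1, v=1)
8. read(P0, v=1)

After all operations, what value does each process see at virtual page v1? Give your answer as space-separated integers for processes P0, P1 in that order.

Answer: 21 153

Derivation:
Op 1: fork(P0) -> P1. 2 ppages; refcounts: pp0:2 pp1:2
Op 2: write(P0, v0, 104). refcount(pp0)=2>1 -> COPY to pp2. 3 ppages; refcounts: pp0:1 pp1:2 pp2:1
Op 3: write(P0, v0, 167). refcount(pp2)=1 -> write in place. 3 ppages; refcounts: pp0:1 pp1:2 pp2:1
Op 4: read(P1, v1) -> 21. No state change.
Op 5: write(P1, v1, 153). refcount(pp1)=2>1 -> COPY to pp3. 4 ppages; refcounts: pp0:1 pp1:1 pp2:1 pp3:1
Op 6: read(P0, v0) -> 167. No state change.
Op 7: read(P1, v1) -> 153. No state change.
Op 8: read(P0, v1) -> 21. No state change.
P0: v1 -> pp1 = 21
P1: v1 -> pp3 = 153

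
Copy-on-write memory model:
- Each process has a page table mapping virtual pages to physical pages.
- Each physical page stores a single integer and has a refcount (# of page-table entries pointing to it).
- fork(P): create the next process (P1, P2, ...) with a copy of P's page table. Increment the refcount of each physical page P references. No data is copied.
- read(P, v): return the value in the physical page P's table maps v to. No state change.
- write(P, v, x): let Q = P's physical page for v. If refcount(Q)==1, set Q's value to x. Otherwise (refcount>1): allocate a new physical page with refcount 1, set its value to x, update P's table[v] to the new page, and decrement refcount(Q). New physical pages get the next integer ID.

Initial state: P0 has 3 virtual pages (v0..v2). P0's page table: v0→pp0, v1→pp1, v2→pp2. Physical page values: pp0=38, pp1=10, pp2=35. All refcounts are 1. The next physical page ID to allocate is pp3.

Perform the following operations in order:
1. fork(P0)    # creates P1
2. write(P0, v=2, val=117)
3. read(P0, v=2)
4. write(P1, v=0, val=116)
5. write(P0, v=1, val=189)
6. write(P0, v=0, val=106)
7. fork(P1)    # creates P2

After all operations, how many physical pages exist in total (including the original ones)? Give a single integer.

Answer: 6

Derivation:
Op 1: fork(P0) -> P1. 3 ppages; refcounts: pp0:2 pp1:2 pp2:2
Op 2: write(P0, v2, 117). refcount(pp2)=2>1 -> COPY to pp3. 4 ppages; refcounts: pp0:2 pp1:2 pp2:1 pp3:1
Op 3: read(P0, v2) -> 117. No state change.
Op 4: write(P1, v0, 116). refcount(pp0)=2>1 -> COPY to pp4. 5 ppages; refcounts: pp0:1 pp1:2 pp2:1 pp3:1 pp4:1
Op 5: write(P0, v1, 189). refcount(pp1)=2>1 -> COPY to pp5. 6 ppages; refcounts: pp0:1 pp1:1 pp2:1 pp3:1 pp4:1 pp5:1
Op 6: write(P0, v0, 106). refcount(pp0)=1 -> write in place. 6 ppages; refcounts: pp0:1 pp1:1 pp2:1 pp3:1 pp4:1 pp5:1
Op 7: fork(P1) -> P2. 6 ppages; refcounts: pp0:1 pp1:2 pp2:2 pp3:1 pp4:2 pp5:1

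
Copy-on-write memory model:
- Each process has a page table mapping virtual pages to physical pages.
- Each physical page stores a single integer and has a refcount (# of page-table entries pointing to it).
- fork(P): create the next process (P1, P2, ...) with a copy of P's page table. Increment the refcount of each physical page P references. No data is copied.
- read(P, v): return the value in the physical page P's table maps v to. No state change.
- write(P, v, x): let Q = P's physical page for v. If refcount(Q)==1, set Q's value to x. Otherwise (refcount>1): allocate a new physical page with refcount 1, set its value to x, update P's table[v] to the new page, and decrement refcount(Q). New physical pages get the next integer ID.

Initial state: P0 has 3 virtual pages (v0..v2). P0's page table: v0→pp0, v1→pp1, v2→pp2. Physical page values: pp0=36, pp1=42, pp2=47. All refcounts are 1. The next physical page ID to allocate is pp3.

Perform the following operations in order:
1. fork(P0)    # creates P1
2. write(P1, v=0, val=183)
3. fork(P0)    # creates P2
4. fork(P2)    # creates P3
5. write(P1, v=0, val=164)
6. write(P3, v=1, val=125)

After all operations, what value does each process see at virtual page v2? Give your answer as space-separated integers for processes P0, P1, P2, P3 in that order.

Answer: 47 47 47 47

Derivation:
Op 1: fork(P0) -> P1. 3 ppages; refcounts: pp0:2 pp1:2 pp2:2
Op 2: write(P1, v0, 183). refcount(pp0)=2>1 -> COPY to pp3. 4 ppages; refcounts: pp0:1 pp1:2 pp2:2 pp3:1
Op 3: fork(P0) -> P2. 4 ppages; refcounts: pp0:2 pp1:3 pp2:3 pp3:1
Op 4: fork(P2) -> P3. 4 ppages; refcounts: pp0:3 pp1:4 pp2:4 pp3:1
Op 5: write(P1, v0, 164). refcount(pp3)=1 -> write in place. 4 ppages; refcounts: pp0:3 pp1:4 pp2:4 pp3:1
Op 6: write(P3, v1, 125). refcount(pp1)=4>1 -> COPY to pp4. 5 ppages; refcounts: pp0:3 pp1:3 pp2:4 pp3:1 pp4:1
P0: v2 -> pp2 = 47
P1: v2 -> pp2 = 47
P2: v2 -> pp2 = 47
P3: v2 -> pp2 = 47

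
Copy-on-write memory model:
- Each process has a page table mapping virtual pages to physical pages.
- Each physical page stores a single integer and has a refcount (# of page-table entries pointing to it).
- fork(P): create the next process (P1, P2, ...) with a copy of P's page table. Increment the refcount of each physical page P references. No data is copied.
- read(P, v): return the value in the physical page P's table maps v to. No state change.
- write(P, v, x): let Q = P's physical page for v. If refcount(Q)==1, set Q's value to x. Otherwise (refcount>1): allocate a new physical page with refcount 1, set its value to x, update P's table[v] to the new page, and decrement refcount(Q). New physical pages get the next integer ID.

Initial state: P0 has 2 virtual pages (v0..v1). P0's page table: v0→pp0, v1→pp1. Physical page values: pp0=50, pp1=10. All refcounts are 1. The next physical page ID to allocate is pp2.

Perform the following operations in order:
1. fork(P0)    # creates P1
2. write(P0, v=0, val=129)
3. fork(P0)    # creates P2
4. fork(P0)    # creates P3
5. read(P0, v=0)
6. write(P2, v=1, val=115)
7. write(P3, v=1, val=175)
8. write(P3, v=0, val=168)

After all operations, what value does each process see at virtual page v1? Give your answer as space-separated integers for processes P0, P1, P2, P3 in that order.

Answer: 10 10 115 175

Derivation:
Op 1: fork(P0) -> P1. 2 ppages; refcounts: pp0:2 pp1:2
Op 2: write(P0, v0, 129). refcount(pp0)=2>1 -> COPY to pp2. 3 ppages; refcounts: pp0:1 pp1:2 pp2:1
Op 3: fork(P0) -> P2. 3 ppages; refcounts: pp0:1 pp1:3 pp2:2
Op 4: fork(P0) -> P3. 3 ppages; refcounts: pp0:1 pp1:4 pp2:3
Op 5: read(P0, v0) -> 129. No state change.
Op 6: write(P2, v1, 115). refcount(pp1)=4>1 -> COPY to pp3. 4 ppages; refcounts: pp0:1 pp1:3 pp2:3 pp3:1
Op 7: write(P3, v1, 175). refcount(pp1)=3>1 -> COPY to pp4. 5 ppages; refcounts: pp0:1 pp1:2 pp2:3 pp3:1 pp4:1
Op 8: write(P3, v0, 168). refcount(pp2)=3>1 -> COPY to pp5. 6 ppages; refcounts: pp0:1 pp1:2 pp2:2 pp3:1 pp4:1 pp5:1
P0: v1 -> pp1 = 10
P1: v1 -> pp1 = 10
P2: v1 -> pp3 = 115
P3: v1 -> pp4 = 175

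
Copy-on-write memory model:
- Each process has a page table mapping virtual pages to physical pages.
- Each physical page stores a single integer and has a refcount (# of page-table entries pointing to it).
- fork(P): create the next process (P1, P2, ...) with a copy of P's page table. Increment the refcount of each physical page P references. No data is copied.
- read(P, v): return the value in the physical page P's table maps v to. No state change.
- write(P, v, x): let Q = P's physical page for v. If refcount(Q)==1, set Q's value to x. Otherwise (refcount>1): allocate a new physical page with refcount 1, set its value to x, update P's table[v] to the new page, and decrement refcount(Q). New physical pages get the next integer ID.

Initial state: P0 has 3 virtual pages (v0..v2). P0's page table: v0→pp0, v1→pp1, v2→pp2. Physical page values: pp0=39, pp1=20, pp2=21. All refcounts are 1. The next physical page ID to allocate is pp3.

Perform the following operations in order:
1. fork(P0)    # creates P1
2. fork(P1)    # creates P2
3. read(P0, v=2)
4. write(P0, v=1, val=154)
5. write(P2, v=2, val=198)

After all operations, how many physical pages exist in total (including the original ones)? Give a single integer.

Op 1: fork(P0) -> P1. 3 ppages; refcounts: pp0:2 pp1:2 pp2:2
Op 2: fork(P1) -> P2. 3 ppages; refcounts: pp0:3 pp1:3 pp2:3
Op 3: read(P0, v2) -> 21. No state change.
Op 4: write(P0, v1, 154). refcount(pp1)=3>1 -> COPY to pp3. 4 ppages; refcounts: pp0:3 pp1:2 pp2:3 pp3:1
Op 5: write(P2, v2, 198). refcount(pp2)=3>1 -> COPY to pp4. 5 ppages; refcounts: pp0:3 pp1:2 pp2:2 pp3:1 pp4:1

Answer: 5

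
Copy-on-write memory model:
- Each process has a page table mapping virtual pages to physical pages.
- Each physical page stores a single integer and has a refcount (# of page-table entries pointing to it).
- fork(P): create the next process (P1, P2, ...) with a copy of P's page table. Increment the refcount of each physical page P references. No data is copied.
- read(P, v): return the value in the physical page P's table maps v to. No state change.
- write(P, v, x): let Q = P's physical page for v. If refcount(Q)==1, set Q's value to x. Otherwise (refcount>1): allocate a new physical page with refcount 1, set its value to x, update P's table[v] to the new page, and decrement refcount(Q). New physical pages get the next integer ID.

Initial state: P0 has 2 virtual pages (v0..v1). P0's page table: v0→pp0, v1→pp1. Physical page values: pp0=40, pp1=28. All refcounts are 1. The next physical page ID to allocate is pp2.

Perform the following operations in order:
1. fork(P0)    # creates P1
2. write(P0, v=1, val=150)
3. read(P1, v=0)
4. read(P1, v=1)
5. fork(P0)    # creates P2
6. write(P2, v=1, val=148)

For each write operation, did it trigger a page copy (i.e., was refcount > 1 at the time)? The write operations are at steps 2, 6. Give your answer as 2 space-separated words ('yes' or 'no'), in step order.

Op 1: fork(P0) -> P1. 2 ppages; refcounts: pp0:2 pp1:2
Op 2: write(P0, v1, 150). refcount(pp1)=2>1 -> COPY to pp2. 3 ppages; refcounts: pp0:2 pp1:1 pp2:1
Op 3: read(P1, v0) -> 40. No state change.
Op 4: read(P1, v1) -> 28. No state change.
Op 5: fork(P0) -> P2. 3 ppages; refcounts: pp0:3 pp1:1 pp2:2
Op 6: write(P2, v1, 148). refcount(pp2)=2>1 -> COPY to pp3. 4 ppages; refcounts: pp0:3 pp1:1 pp2:1 pp3:1

yes yes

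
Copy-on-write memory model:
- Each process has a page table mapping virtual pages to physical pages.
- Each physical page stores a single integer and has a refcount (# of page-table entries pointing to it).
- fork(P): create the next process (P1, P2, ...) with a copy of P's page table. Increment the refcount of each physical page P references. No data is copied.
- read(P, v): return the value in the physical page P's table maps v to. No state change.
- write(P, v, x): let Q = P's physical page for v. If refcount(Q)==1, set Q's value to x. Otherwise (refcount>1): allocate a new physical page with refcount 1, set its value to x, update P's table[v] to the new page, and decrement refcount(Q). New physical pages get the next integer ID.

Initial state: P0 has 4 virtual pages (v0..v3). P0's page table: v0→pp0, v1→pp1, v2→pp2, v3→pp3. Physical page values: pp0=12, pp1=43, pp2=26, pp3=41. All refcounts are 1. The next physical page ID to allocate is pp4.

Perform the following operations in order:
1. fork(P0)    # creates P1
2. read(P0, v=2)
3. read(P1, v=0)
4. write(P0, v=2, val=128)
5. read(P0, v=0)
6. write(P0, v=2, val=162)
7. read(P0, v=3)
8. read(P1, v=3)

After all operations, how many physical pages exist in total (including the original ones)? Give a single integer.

Answer: 5

Derivation:
Op 1: fork(P0) -> P1. 4 ppages; refcounts: pp0:2 pp1:2 pp2:2 pp3:2
Op 2: read(P0, v2) -> 26. No state change.
Op 3: read(P1, v0) -> 12. No state change.
Op 4: write(P0, v2, 128). refcount(pp2)=2>1 -> COPY to pp4. 5 ppages; refcounts: pp0:2 pp1:2 pp2:1 pp3:2 pp4:1
Op 5: read(P0, v0) -> 12. No state change.
Op 6: write(P0, v2, 162). refcount(pp4)=1 -> write in place. 5 ppages; refcounts: pp0:2 pp1:2 pp2:1 pp3:2 pp4:1
Op 7: read(P0, v3) -> 41. No state change.
Op 8: read(P1, v3) -> 41. No state change.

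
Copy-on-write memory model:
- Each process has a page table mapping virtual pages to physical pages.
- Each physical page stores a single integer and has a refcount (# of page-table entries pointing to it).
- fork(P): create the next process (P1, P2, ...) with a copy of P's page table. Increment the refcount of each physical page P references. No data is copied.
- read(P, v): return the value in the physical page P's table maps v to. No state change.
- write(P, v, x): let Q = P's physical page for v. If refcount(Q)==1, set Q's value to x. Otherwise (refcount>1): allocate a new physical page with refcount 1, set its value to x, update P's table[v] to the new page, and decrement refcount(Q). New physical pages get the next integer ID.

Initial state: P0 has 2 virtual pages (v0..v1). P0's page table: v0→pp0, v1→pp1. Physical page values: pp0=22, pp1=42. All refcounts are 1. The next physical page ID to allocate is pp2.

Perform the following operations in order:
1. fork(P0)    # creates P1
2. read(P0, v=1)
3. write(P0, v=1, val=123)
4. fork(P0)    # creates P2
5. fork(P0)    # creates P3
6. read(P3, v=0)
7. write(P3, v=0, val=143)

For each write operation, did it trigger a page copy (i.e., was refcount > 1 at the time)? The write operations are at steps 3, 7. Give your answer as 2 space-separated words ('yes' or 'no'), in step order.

Op 1: fork(P0) -> P1. 2 ppages; refcounts: pp0:2 pp1:2
Op 2: read(P0, v1) -> 42. No state change.
Op 3: write(P0, v1, 123). refcount(pp1)=2>1 -> COPY to pp2. 3 ppages; refcounts: pp0:2 pp1:1 pp2:1
Op 4: fork(P0) -> P2. 3 ppages; refcounts: pp0:3 pp1:1 pp2:2
Op 5: fork(P0) -> P3. 3 ppages; refcounts: pp0:4 pp1:1 pp2:3
Op 6: read(P3, v0) -> 22. No state change.
Op 7: write(P3, v0, 143). refcount(pp0)=4>1 -> COPY to pp3. 4 ppages; refcounts: pp0:3 pp1:1 pp2:3 pp3:1

yes yes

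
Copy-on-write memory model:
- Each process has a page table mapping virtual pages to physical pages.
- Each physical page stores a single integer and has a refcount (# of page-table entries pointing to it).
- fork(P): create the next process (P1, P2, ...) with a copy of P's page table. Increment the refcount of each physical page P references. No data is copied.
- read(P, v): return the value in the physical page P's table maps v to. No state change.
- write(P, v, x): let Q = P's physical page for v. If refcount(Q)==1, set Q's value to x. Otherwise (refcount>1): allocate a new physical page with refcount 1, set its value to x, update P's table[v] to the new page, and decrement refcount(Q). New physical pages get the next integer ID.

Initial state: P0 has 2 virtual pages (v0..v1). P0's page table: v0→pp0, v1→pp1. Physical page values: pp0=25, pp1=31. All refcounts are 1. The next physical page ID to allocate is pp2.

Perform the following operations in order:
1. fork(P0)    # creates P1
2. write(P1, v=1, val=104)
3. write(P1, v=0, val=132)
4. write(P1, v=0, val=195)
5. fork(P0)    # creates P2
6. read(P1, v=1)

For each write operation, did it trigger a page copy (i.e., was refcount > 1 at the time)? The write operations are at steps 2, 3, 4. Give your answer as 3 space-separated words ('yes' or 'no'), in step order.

Op 1: fork(P0) -> P1. 2 ppages; refcounts: pp0:2 pp1:2
Op 2: write(P1, v1, 104). refcount(pp1)=2>1 -> COPY to pp2. 3 ppages; refcounts: pp0:2 pp1:1 pp2:1
Op 3: write(P1, v0, 132). refcount(pp0)=2>1 -> COPY to pp3. 4 ppages; refcounts: pp0:1 pp1:1 pp2:1 pp3:1
Op 4: write(P1, v0, 195). refcount(pp3)=1 -> write in place. 4 ppages; refcounts: pp0:1 pp1:1 pp2:1 pp3:1
Op 5: fork(P0) -> P2. 4 ppages; refcounts: pp0:2 pp1:2 pp2:1 pp3:1
Op 6: read(P1, v1) -> 104. No state change.

yes yes no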